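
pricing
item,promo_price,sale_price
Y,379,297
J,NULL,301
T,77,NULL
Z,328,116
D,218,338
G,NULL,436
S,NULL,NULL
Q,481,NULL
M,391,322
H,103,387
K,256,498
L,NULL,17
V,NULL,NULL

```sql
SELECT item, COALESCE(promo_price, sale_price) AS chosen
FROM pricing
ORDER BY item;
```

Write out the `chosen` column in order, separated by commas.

item=D: promo_price=218 → 218
item=G: promo_price=NULL, sale_price=436 → 436
item=H: promo_price=103 → 103
item=J: promo_price=NULL, sale_price=301 → 301
item=K: promo_price=256 → 256
item=L: promo_price=NULL, sale_price=17 → 17
item=M: promo_price=391 → 391
item=Q: promo_price=481 → 481
item=S: promo_price=NULL, sale_price=NULL (all NULL) → NULL
item=T: promo_price=77 → 77
item=V: promo_price=NULL, sale_price=NULL (all NULL) → NULL
item=Y: promo_price=379 → 379
item=Z: promo_price=328 → 328

218, 436, 103, 301, 256, 17, 391, 481, NULL, 77, NULL, 379, 328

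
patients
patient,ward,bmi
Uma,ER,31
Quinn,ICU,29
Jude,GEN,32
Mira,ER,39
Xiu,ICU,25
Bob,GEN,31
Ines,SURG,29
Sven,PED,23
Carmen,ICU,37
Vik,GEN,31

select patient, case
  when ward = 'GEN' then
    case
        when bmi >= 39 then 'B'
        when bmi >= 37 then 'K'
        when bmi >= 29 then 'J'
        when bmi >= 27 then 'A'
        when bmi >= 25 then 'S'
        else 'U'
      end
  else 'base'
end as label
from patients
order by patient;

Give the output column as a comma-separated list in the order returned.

patient=Bob: ward='GEN' → inner[bmi >= 29] → J
patient=Carmen: ward='ICU' → outer ELSE → base
patient=Ines: ward='SURG' → outer ELSE → base
patient=Jude: ward='GEN' → inner[bmi >= 29] → J
patient=Mira: ward='ER' → outer ELSE → base
patient=Quinn: ward='ICU' → outer ELSE → base
patient=Sven: ward='PED' → outer ELSE → base
patient=Uma: ward='ER' → outer ELSE → base
patient=Vik: ward='GEN' → inner[bmi >= 29] → J
patient=Xiu: ward='ICU' → outer ELSE → base

J, base, base, J, base, base, base, base, J, base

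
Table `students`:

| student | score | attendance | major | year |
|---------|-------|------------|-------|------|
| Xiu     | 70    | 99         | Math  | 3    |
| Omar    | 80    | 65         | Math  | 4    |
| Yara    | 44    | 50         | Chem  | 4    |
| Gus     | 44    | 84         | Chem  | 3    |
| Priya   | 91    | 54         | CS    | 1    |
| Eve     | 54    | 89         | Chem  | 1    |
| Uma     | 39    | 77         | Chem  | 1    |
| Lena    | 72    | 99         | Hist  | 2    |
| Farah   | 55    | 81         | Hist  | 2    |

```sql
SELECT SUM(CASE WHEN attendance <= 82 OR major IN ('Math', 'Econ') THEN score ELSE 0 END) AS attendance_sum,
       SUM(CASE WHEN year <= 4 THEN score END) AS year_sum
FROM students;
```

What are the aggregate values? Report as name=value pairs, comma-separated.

attendance_sum=379, year_sum=549

[attendance_sum: attendance <= 82 OR major IN ('Math', 'Econ')]
student=Xiu: ✓ → 70
student=Omar: ✓ → 80
student=Yara: ✓ → 44
student=Gus: ✗
student=Priya: ✓ → 91
student=Eve: ✗
student=Uma: ✓ → 39
student=Lena: ✗
student=Farah: ✓ → 55
attendance_sum = 70 + 80 + 44 + 91 + 39 + 55 = 379
—
[year_sum: year <= 4]
student=Xiu: ✓ → 70
student=Omar: ✓ → 80
student=Yara: ✓ → 44
student=Gus: ✓ → 44
student=Priya: ✓ → 91
student=Eve: ✓ → 54
student=Uma: ✓ → 39
student=Lena: ✓ → 72
student=Farah: ✓ → 55
year_sum = 70 + 80 + 44 + 44 + 91 + 54 + 39 + 72 + 55 = 549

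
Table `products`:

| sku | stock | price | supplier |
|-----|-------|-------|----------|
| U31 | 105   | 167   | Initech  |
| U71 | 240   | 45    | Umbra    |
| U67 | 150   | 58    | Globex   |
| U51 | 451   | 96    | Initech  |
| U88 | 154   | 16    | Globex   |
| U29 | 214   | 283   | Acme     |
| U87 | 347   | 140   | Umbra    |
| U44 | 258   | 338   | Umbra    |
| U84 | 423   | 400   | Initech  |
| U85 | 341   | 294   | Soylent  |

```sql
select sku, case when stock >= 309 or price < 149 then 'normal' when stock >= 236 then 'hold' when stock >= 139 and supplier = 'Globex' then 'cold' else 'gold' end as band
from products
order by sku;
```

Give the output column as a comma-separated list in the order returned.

sku=U29: ELSE → gold
sku=U31: ELSE → gold
sku=U44: stock >= 236 → hold
sku=U51: stock >= 309 or price < 149 → normal
sku=U67: stock >= 309 or price < 149 → normal
sku=U71: stock >= 309 or price < 149 → normal
sku=U84: stock >= 309 or price < 149 → normal
sku=U85: stock >= 309 or price < 149 → normal
sku=U87: stock >= 309 or price < 149 → normal
sku=U88: stock >= 309 or price < 149 → normal

gold, gold, hold, normal, normal, normal, normal, normal, normal, normal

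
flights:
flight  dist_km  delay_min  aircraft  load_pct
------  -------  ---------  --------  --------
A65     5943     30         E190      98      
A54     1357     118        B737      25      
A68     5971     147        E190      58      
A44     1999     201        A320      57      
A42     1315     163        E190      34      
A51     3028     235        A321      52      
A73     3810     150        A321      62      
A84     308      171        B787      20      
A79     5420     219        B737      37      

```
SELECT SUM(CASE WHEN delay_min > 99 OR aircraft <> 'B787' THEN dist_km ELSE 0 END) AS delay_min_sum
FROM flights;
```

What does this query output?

29151

flight=A65: ✓ → 5943
flight=A54: ✓ → 1357
flight=A68: ✓ → 5971
flight=A44: ✓ → 1999
flight=A42: ✓ → 1315
flight=A51: ✓ → 3028
flight=A73: ✓ → 3810
flight=A84: ✓ → 308
flight=A79: ✓ → 5420
delay_min_sum = 5943 + 1357 + 5971 + 1999 + 1315 + 3028 + 3810 + 308 + 5420 = 29151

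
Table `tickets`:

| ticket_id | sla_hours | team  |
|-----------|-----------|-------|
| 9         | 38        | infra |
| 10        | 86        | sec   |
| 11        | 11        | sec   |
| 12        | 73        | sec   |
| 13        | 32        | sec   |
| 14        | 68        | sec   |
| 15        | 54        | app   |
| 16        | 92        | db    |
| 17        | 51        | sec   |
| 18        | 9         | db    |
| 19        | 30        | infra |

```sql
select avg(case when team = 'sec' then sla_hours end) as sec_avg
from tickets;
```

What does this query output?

53.5

ticket_id=9: ✗
ticket_id=10: ✓ → 86
ticket_id=11: ✓ → 11
ticket_id=12: ✓ → 73
ticket_id=13: ✓ → 32
ticket_id=14: ✓ → 68
ticket_id=15: ✗
ticket_id=16: ✗
ticket_id=17: ✓ → 51
ticket_id=18: ✗
ticket_id=19: ✗
sec_avg = (86 + 11 + 73 + 32 + 68 + 51) / 6 = 53.5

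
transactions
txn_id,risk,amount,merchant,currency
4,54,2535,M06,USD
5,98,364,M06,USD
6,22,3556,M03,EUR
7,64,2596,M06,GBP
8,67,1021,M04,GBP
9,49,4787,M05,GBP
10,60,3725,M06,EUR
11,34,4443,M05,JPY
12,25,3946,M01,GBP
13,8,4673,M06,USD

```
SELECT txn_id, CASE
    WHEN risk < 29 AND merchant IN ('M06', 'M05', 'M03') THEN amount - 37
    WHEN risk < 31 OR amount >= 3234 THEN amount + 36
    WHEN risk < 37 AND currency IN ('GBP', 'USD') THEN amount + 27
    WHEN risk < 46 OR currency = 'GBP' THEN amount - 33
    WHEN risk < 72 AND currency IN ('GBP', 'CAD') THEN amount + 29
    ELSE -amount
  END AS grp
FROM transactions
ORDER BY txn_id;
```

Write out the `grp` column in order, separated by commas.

txn_id=4: ELSE → -2535
txn_id=5: ELSE → -364
txn_id=6: risk < 29 AND merchant IN ('M06', 'M05', 'M03') → 3519
txn_id=7: risk < 46 OR currency = 'GBP' → 2563
txn_id=8: risk < 46 OR currency = 'GBP' → 988
txn_id=9: risk < 31 OR amount >= 3234 → 4823
txn_id=10: risk < 31 OR amount >= 3234 → 3761
txn_id=11: risk < 31 OR amount >= 3234 → 4479
txn_id=12: risk < 31 OR amount >= 3234 → 3982
txn_id=13: risk < 29 AND merchant IN ('M06', 'M05', 'M03') → 4636

-2535, -364, 3519, 2563, 988, 4823, 3761, 4479, 3982, 4636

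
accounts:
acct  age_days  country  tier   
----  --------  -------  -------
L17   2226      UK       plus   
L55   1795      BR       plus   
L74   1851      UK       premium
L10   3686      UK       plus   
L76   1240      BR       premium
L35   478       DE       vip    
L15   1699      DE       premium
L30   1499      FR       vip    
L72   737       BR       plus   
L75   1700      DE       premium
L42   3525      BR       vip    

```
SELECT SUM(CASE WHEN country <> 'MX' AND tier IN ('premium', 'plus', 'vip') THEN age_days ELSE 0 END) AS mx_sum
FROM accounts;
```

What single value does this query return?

acct=L17: ✓ → 2226
acct=L55: ✓ → 1795
acct=L74: ✓ → 1851
acct=L10: ✓ → 3686
acct=L76: ✓ → 1240
acct=L35: ✓ → 478
acct=L15: ✓ → 1699
acct=L30: ✓ → 1499
acct=L72: ✓ → 737
acct=L75: ✓ → 1700
acct=L42: ✓ → 3525
mx_sum = 2226 + 1795 + 1851 + 3686 + 1240 + 478 + 1699 + 1499 + 737 + 1700 + 3525 = 20436

20436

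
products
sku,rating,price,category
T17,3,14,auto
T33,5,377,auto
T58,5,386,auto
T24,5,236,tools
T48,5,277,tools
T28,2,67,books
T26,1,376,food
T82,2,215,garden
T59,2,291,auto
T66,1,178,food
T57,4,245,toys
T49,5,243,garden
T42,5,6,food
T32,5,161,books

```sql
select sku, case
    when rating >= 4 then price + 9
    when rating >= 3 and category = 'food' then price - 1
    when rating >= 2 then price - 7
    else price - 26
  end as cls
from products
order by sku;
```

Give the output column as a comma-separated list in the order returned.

7, 245, 350, 60, 170, 386, 15, 286, 252, 254, 395, 284, 152, 208

sku=T17: rating >= 2 → 7
sku=T24: rating >= 4 → 245
sku=T26: ELSE → 350
sku=T28: rating >= 2 → 60
sku=T32: rating >= 4 → 170
sku=T33: rating >= 4 → 386
sku=T42: rating >= 4 → 15
sku=T48: rating >= 4 → 286
sku=T49: rating >= 4 → 252
sku=T57: rating >= 4 → 254
sku=T58: rating >= 4 → 395
sku=T59: rating >= 2 → 284
sku=T66: ELSE → 152
sku=T82: rating >= 2 → 208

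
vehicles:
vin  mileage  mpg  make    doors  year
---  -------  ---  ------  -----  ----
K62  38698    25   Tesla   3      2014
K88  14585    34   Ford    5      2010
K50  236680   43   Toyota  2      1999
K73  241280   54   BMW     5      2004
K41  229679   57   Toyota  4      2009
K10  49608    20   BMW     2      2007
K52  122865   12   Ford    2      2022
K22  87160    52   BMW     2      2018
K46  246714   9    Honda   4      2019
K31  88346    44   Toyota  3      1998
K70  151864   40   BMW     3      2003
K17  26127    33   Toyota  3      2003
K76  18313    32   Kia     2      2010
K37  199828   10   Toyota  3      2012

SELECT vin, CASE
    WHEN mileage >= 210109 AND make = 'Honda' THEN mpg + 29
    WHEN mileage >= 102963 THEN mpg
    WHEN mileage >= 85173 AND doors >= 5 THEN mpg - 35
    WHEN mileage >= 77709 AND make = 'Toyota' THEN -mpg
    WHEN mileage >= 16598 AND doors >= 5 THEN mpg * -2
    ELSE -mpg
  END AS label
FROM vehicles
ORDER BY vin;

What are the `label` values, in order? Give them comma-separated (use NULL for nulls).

vin=K10: ELSE → -20
vin=K17: ELSE → -33
vin=K22: ELSE → -52
vin=K31: mileage >= 77709 AND make = 'Toyota' → -44
vin=K37: mileage >= 102963 → 10
vin=K41: mileage >= 102963 → 57
vin=K46: mileage >= 210109 AND make = 'Honda' → 38
vin=K50: mileage >= 102963 → 43
vin=K52: mileage >= 102963 → 12
vin=K62: ELSE → -25
vin=K70: mileage >= 102963 → 40
vin=K73: mileage >= 102963 → 54
vin=K76: ELSE → -32
vin=K88: ELSE → -34

-20, -33, -52, -44, 10, 57, 38, 43, 12, -25, 40, 54, -32, -34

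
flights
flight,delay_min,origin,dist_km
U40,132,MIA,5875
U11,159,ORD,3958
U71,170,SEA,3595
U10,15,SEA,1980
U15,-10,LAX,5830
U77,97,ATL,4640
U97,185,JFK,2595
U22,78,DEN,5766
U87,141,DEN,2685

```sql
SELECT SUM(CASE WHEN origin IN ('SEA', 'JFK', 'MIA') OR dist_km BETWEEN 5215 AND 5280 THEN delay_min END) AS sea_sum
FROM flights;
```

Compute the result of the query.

flight=U40: ✓ → 132
flight=U11: ✗
flight=U71: ✓ → 170
flight=U10: ✓ → 15
flight=U15: ✗
flight=U77: ✗
flight=U97: ✓ → 185
flight=U22: ✗
flight=U87: ✗
sea_sum = 132 + 170 + 15 + 185 = 502

502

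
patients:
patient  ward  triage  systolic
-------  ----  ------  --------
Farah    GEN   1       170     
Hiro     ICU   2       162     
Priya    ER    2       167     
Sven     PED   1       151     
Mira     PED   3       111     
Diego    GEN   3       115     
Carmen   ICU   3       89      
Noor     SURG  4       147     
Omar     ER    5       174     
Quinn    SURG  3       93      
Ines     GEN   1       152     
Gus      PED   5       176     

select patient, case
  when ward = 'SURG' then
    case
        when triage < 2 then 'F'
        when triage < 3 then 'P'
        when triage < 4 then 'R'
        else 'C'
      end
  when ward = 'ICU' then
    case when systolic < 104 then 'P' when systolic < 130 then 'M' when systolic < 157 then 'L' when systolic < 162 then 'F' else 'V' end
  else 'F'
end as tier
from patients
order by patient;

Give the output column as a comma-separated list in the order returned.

patient=Carmen: ward='ICU' → inner[systolic < 104] → P
patient=Diego: ward='GEN' → outer ELSE → F
patient=Farah: ward='GEN' → outer ELSE → F
patient=Gus: ward='PED' → outer ELSE → F
patient=Hiro: ward='ICU' → inner[ELSE] → V
patient=Ines: ward='GEN' → outer ELSE → F
patient=Mira: ward='PED' → outer ELSE → F
patient=Noor: ward='SURG' → inner[ELSE] → C
patient=Omar: ward='ER' → outer ELSE → F
patient=Priya: ward='ER' → outer ELSE → F
patient=Quinn: ward='SURG' → inner[triage < 4] → R
patient=Sven: ward='PED' → outer ELSE → F

P, F, F, F, V, F, F, C, F, F, R, F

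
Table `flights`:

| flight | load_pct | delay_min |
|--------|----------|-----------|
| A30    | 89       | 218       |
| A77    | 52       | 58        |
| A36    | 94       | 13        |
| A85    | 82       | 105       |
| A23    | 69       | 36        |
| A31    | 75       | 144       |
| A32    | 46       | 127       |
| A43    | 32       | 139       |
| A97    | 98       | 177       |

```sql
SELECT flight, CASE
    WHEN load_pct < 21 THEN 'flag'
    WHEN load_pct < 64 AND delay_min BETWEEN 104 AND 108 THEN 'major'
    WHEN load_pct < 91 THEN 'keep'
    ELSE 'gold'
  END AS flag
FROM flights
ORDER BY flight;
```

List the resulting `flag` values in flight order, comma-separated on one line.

keep, keep, keep, keep, gold, keep, keep, keep, gold

flight=A23: load_pct < 91 → keep
flight=A30: load_pct < 91 → keep
flight=A31: load_pct < 91 → keep
flight=A32: load_pct < 91 → keep
flight=A36: ELSE → gold
flight=A43: load_pct < 91 → keep
flight=A77: load_pct < 91 → keep
flight=A85: load_pct < 91 → keep
flight=A97: ELSE → gold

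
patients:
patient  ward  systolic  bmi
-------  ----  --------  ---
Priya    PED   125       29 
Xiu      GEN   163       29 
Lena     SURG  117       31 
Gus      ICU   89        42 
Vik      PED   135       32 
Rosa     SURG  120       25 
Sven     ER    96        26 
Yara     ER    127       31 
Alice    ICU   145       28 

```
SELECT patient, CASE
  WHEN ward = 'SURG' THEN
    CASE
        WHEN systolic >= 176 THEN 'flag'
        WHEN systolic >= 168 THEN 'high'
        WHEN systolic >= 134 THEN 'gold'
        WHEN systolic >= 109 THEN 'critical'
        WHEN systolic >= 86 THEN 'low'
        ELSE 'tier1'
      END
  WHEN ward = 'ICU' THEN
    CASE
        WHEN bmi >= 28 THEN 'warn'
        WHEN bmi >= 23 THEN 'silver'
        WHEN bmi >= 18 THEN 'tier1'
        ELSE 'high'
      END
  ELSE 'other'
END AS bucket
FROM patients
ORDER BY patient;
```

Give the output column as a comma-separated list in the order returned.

warn, warn, critical, other, critical, other, other, other, other

patient=Alice: ward='ICU' → inner[bmi >= 28] → warn
patient=Gus: ward='ICU' → inner[bmi >= 28] → warn
patient=Lena: ward='SURG' → inner[systolic >= 109] → critical
patient=Priya: ward='PED' → outer ELSE → other
patient=Rosa: ward='SURG' → inner[systolic >= 109] → critical
patient=Sven: ward='ER' → outer ELSE → other
patient=Vik: ward='PED' → outer ELSE → other
patient=Xiu: ward='GEN' → outer ELSE → other
patient=Yara: ward='ER' → outer ELSE → other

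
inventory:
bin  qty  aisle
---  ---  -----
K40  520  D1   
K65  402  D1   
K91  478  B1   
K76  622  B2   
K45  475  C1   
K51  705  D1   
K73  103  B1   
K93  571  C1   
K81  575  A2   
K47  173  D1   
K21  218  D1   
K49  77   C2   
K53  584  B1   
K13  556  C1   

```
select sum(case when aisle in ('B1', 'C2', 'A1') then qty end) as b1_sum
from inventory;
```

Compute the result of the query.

1242

bin=K40: ✗
bin=K65: ✗
bin=K91: ✓ → 478
bin=K76: ✗
bin=K45: ✗
bin=K51: ✗
bin=K73: ✓ → 103
bin=K93: ✗
bin=K81: ✗
bin=K47: ✗
bin=K21: ✗
bin=K49: ✓ → 77
bin=K53: ✓ → 584
bin=K13: ✗
b1_sum = 478 + 103 + 77 + 584 = 1242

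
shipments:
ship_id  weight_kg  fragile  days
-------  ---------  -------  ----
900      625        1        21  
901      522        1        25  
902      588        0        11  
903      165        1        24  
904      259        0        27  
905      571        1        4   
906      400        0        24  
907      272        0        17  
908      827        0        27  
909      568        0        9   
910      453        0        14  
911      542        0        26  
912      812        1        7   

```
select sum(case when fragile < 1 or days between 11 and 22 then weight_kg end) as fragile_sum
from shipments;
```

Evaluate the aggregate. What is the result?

ship_id=900: ✓ → 625
ship_id=901: ✗
ship_id=902: ✓ → 588
ship_id=903: ✗
ship_id=904: ✓ → 259
ship_id=905: ✗
ship_id=906: ✓ → 400
ship_id=907: ✓ → 272
ship_id=908: ✓ → 827
ship_id=909: ✓ → 568
ship_id=910: ✓ → 453
ship_id=911: ✓ → 542
ship_id=912: ✗
fragile_sum = 625 + 588 + 259 + 400 + 272 + 827 + 568 + 453 + 542 = 4534

4534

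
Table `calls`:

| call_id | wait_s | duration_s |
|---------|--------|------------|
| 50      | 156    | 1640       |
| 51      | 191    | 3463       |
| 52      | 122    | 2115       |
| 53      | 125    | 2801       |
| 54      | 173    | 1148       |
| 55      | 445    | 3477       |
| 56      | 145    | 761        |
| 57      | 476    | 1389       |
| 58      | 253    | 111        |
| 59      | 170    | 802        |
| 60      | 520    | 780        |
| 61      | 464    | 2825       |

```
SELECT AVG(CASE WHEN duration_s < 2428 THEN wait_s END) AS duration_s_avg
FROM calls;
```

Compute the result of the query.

call_id=50: ✓ → 156
call_id=51: ✗
call_id=52: ✓ → 122
call_id=53: ✗
call_id=54: ✓ → 173
call_id=55: ✗
call_id=56: ✓ → 145
call_id=57: ✓ → 476
call_id=58: ✓ → 253
call_id=59: ✓ → 170
call_id=60: ✓ → 520
call_id=61: ✗
duration_s_avg = (156 + 122 + 173 + 145 + 476 + 253 + 170 + 520) / 8 = 251.875

251.875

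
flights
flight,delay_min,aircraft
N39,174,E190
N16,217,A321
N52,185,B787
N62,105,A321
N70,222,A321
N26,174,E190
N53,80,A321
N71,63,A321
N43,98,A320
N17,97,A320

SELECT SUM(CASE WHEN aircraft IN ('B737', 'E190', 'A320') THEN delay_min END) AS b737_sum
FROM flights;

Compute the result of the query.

543

flight=N39: ✓ → 174
flight=N16: ✗
flight=N52: ✗
flight=N62: ✗
flight=N70: ✗
flight=N26: ✓ → 174
flight=N53: ✗
flight=N71: ✗
flight=N43: ✓ → 98
flight=N17: ✓ → 97
b737_sum = 174 + 174 + 98 + 97 = 543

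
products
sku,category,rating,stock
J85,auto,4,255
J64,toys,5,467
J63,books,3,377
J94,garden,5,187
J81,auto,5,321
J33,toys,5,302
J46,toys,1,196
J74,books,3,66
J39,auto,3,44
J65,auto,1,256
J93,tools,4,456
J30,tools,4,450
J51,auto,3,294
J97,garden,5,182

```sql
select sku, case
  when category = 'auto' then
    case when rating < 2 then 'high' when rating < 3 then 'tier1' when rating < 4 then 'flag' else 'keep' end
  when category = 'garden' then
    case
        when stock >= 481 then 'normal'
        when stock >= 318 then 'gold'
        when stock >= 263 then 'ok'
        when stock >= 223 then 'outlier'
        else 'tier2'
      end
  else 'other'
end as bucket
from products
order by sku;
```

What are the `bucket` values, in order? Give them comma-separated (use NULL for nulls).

other, other, flag, other, flag, other, other, high, other, keep, keep, other, tier2, tier2

sku=J30: category='tools' → outer ELSE → other
sku=J33: category='toys' → outer ELSE → other
sku=J39: category='auto' → inner[rating < 4] → flag
sku=J46: category='toys' → outer ELSE → other
sku=J51: category='auto' → inner[rating < 4] → flag
sku=J63: category='books' → outer ELSE → other
sku=J64: category='toys' → outer ELSE → other
sku=J65: category='auto' → inner[rating < 2] → high
sku=J74: category='books' → outer ELSE → other
sku=J81: category='auto' → inner[ELSE] → keep
sku=J85: category='auto' → inner[ELSE] → keep
sku=J93: category='tools' → outer ELSE → other
sku=J94: category='garden' → inner[ELSE] → tier2
sku=J97: category='garden' → inner[ELSE] → tier2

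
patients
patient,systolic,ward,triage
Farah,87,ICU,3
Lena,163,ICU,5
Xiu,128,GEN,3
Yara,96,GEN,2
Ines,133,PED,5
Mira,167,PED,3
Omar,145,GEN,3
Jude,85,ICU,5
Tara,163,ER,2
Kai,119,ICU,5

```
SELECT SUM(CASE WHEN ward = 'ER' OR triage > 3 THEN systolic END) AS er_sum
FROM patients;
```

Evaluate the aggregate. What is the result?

patient=Farah: ✗
patient=Lena: ✓ → 163
patient=Xiu: ✗
patient=Yara: ✗
patient=Ines: ✓ → 133
patient=Mira: ✗
patient=Omar: ✗
patient=Jude: ✓ → 85
patient=Tara: ✓ → 163
patient=Kai: ✓ → 119
er_sum = 163 + 133 + 85 + 163 + 119 = 663

663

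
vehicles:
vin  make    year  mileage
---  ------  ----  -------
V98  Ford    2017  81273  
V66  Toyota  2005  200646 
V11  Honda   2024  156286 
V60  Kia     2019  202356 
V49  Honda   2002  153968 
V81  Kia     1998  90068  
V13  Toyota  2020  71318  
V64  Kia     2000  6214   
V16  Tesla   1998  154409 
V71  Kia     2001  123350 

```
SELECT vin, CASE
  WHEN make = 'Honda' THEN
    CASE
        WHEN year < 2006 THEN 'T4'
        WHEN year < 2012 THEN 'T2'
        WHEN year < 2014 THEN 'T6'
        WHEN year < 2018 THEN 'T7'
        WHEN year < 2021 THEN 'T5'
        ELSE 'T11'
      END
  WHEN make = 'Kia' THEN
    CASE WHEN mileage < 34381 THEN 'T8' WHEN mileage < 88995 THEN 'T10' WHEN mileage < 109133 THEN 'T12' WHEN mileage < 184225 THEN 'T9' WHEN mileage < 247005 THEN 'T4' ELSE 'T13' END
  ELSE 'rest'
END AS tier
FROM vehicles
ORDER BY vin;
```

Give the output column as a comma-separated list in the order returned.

vin=V11: make='Honda' → inner[ELSE] → T11
vin=V13: make='Toyota' → outer ELSE → rest
vin=V16: make='Tesla' → outer ELSE → rest
vin=V49: make='Honda' → inner[year < 2006] → T4
vin=V60: make='Kia' → inner[mileage < 247005] → T4
vin=V64: make='Kia' → inner[mileage < 34381] → T8
vin=V66: make='Toyota' → outer ELSE → rest
vin=V71: make='Kia' → inner[mileage < 184225] → T9
vin=V81: make='Kia' → inner[mileage < 109133] → T12
vin=V98: make='Ford' → outer ELSE → rest

T11, rest, rest, T4, T4, T8, rest, T9, T12, rest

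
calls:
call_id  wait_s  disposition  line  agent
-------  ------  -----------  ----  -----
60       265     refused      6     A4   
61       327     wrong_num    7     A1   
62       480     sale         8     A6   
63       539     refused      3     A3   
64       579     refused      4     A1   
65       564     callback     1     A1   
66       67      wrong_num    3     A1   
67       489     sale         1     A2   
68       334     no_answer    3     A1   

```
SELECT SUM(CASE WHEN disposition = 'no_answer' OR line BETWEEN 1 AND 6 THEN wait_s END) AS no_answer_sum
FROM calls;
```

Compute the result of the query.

2837

call_id=60: ✓ → 265
call_id=61: ✗
call_id=62: ✗
call_id=63: ✓ → 539
call_id=64: ✓ → 579
call_id=65: ✓ → 564
call_id=66: ✓ → 67
call_id=67: ✓ → 489
call_id=68: ✓ → 334
no_answer_sum = 265 + 539 + 579 + 564 + 67 + 489 + 334 = 2837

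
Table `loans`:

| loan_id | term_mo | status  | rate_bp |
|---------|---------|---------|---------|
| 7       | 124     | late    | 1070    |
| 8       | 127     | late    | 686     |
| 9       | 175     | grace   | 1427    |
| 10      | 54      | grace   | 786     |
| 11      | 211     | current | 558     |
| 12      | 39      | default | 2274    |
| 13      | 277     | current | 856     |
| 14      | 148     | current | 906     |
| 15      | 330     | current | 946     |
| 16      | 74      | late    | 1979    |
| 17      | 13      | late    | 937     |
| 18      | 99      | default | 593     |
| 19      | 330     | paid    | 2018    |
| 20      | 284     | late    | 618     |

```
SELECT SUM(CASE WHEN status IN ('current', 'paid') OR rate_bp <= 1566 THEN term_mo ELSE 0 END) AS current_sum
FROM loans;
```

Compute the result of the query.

loan_id=7: ✓ → 124
loan_id=8: ✓ → 127
loan_id=9: ✓ → 175
loan_id=10: ✓ → 54
loan_id=11: ✓ → 211
loan_id=12: ✗
loan_id=13: ✓ → 277
loan_id=14: ✓ → 148
loan_id=15: ✓ → 330
loan_id=16: ✗
loan_id=17: ✓ → 13
loan_id=18: ✓ → 99
loan_id=19: ✓ → 330
loan_id=20: ✓ → 284
current_sum = 124 + 127 + 175 + 54 + 211 + 277 + 148 + 330 + 13 + 99 + 330 + 284 = 2172

2172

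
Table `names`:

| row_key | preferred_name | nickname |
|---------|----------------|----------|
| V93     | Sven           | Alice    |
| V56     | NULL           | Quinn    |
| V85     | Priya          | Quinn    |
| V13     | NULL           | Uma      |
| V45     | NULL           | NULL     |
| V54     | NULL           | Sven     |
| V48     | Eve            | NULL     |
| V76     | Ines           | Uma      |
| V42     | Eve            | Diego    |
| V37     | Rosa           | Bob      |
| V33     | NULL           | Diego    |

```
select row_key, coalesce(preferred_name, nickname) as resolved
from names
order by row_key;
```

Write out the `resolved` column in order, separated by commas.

Uma, Diego, Rosa, Eve, NULL, Eve, Sven, Quinn, Ines, Priya, Sven

row_key=V13: preferred_name=NULL, nickname=Uma → Uma
row_key=V33: preferred_name=NULL, nickname=Diego → Diego
row_key=V37: preferred_name=Rosa → Rosa
row_key=V42: preferred_name=Eve → Eve
row_key=V45: preferred_name=NULL, nickname=NULL (all NULL) → NULL
row_key=V48: preferred_name=Eve → Eve
row_key=V54: preferred_name=NULL, nickname=Sven → Sven
row_key=V56: preferred_name=NULL, nickname=Quinn → Quinn
row_key=V76: preferred_name=Ines → Ines
row_key=V85: preferred_name=Priya → Priya
row_key=V93: preferred_name=Sven → Sven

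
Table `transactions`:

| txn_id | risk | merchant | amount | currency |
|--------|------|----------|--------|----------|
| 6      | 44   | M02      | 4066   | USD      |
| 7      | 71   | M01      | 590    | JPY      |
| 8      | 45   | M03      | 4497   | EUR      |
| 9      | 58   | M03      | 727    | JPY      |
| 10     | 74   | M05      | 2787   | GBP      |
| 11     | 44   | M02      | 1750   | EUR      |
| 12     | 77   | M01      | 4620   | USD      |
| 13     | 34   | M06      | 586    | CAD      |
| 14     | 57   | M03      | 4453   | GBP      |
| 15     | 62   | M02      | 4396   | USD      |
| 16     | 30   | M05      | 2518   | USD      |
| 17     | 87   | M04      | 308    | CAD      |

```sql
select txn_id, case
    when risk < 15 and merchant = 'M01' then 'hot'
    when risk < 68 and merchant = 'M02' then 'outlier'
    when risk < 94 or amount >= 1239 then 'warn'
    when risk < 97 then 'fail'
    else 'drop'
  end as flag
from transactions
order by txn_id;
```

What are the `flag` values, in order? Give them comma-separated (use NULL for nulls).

outlier, warn, warn, warn, warn, outlier, warn, warn, warn, outlier, warn, warn

txn_id=6: risk < 68 and merchant = 'M02' → outlier
txn_id=7: risk < 94 or amount >= 1239 → warn
txn_id=8: risk < 94 or amount >= 1239 → warn
txn_id=9: risk < 94 or amount >= 1239 → warn
txn_id=10: risk < 94 or amount >= 1239 → warn
txn_id=11: risk < 68 and merchant = 'M02' → outlier
txn_id=12: risk < 94 or amount >= 1239 → warn
txn_id=13: risk < 94 or amount >= 1239 → warn
txn_id=14: risk < 94 or amount >= 1239 → warn
txn_id=15: risk < 68 and merchant = 'M02' → outlier
txn_id=16: risk < 94 or amount >= 1239 → warn
txn_id=17: risk < 94 or amount >= 1239 → warn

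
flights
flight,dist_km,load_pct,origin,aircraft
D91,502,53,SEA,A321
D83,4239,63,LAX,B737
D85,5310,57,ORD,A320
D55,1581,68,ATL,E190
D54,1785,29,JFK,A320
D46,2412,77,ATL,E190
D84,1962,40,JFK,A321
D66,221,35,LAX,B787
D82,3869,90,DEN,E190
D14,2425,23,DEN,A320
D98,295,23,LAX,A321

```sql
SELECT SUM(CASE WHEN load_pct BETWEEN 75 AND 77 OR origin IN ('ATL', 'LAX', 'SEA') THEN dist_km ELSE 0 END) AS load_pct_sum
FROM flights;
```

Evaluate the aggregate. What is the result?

flight=D91: ✓ → 502
flight=D83: ✓ → 4239
flight=D85: ✗
flight=D55: ✓ → 1581
flight=D54: ✗
flight=D46: ✓ → 2412
flight=D84: ✗
flight=D66: ✓ → 221
flight=D82: ✗
flight=D14: ✗
flight=D98: ✓ → 295
load_pct_sum = 502 + 4239 + 1581 + 2412 + 221 + 295 = 9250

9250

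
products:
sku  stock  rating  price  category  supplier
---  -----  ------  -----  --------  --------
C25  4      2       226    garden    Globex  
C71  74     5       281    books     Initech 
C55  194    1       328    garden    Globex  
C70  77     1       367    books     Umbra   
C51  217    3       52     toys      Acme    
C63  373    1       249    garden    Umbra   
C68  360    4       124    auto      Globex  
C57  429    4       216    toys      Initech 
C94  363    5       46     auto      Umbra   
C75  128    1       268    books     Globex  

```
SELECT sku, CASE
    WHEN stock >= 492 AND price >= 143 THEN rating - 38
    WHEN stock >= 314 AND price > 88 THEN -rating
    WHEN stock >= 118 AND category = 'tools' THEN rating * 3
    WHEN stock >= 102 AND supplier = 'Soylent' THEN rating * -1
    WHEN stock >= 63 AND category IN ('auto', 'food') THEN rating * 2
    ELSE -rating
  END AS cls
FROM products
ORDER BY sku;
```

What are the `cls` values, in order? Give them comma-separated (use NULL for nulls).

sku=C25: ELSE → -2
sku=C51: ELSE → -3
sku=C55: ELSE → -1
sku=C57: stock >= 314 AND price > 88 → -4
sku=C63: stock >= 314 AND price > 88 → -1
sku=C68: stock >= 314 AND price > 88 → -4
sku=C70: ELSE → -1
sku=C71: ELSE → -5
sku=C75: ELSE → -1
sku=C94: stock >= 63 AND category IN ('auto', 'food') → 10

-2, -3, -1, -4, -1, -4, -1, -5, -1, 10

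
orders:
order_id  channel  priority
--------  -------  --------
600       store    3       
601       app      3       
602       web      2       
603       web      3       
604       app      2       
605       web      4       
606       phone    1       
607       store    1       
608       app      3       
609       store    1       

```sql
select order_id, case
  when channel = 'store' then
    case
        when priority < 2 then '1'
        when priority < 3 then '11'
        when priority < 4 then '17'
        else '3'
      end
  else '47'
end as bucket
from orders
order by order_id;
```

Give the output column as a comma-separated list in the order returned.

order_id=600: channel='store' → inner[priority < 4] → 17
order_id=601: channel='app' → outer ELSE → 47
order_id=602: channel='web' → outer ELSE → 47
order_id=603: channel='web' → outer ELSE → 47
order_id=604: channel='app' → outer ELSE → 47
order_id=605: channel='web' → outer ELSE → 47
order_id=606: channel='phone' → outer ELSE → 47
order_id=607: channel='store' → inner[priority < 2] → 1
order_id=608: channel='app' → outer ELSE → 47
order_id=609: channel='store' → inner[priority < 2] → 1

17, 47, 47, 47, 47, 47, 47, 1, 47, 1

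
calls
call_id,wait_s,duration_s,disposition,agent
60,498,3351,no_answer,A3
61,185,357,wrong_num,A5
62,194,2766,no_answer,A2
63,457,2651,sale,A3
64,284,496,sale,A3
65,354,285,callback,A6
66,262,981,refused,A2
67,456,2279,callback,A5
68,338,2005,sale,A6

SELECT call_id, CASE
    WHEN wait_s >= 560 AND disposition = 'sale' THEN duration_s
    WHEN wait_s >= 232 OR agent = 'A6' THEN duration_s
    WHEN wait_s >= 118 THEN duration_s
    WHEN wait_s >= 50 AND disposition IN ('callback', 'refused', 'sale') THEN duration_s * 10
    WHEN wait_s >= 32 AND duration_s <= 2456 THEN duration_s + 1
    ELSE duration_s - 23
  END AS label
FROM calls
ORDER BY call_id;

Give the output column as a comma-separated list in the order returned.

call_id=60: wait_s >= 232 OR agent = 'A6' → 3351
call_id=61: wait_s >= 118 → 357
call_id=62: wait_s >= 118 → 2766
call_id=63: wait_s >= 232 OR agent = 'A6' → 2651
call_id=64: wait_s >= 232 OR agent = 'A6' → 496
call_id=65: wait_s >= 232 OR agent = 'A6' → 285
call_id=66: wait_s >= 232 OR agent = 'A6' → 981
call_id=67: wait_s >= 232 OR agent = 'A6' → 2279
call_id=68: wait_s >= 232 OR agent = 'A6' → 2005

3351, 357, 2766, 2651, 496, 285, 981, 2279, 2005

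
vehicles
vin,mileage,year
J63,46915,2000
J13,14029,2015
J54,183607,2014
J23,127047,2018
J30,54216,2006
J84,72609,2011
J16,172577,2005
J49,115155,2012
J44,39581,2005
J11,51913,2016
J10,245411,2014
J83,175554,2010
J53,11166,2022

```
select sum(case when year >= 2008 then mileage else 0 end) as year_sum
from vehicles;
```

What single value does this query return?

vin=J63: ✗
vin=J13: ✓ → 14029
vin=J54: ✓ → 183607
vin=J23: ✓ → 127047
vin=J30: ✗
vin=J84: ✓ → 72609
vin=J16: ✗
vin=J49: ✓ → 115155
vin=J44: ✗
vin=J11: ✓ → 51913
vin=J10: ✓ → 245411
vin=J83: ✓ → 175554
vin=J53: ✓ → 11166
year_sum = 14029 + 183607 + 127047 + 72609 + 115155 + 51913 + 245411 + 175554 + 11166 = 996491

996491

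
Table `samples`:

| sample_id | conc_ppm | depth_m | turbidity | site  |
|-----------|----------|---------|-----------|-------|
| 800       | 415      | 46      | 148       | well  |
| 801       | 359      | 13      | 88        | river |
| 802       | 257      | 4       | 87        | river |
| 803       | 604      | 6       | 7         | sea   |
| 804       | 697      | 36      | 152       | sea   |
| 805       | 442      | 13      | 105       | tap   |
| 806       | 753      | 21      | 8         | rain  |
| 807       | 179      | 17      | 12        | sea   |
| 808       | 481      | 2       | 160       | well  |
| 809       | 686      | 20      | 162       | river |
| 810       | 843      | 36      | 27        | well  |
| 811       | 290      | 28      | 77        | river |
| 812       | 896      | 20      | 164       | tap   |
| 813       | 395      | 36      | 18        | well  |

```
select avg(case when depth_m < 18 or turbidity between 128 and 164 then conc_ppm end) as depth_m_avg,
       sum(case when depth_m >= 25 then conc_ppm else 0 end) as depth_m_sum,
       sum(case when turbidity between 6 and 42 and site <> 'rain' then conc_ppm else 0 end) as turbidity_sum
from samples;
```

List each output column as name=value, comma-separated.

depth_m_avg=501.6, depth_m_sum=2640, turbidity_sum=2021

[depth_m_avg: depth_m < 18 or turbidity between 128 and 164]
sample_id=800: ✓ → 415
sample_id=801: ✓ → 359
sample_id=802: ✓ → 257
sample_id=803: ✓ → 604
sample_id=804: ✓ → 697
sample_id=805: ✓ → 442
sample_id=806: ✗
sample_id=807: ✓ → 179
sample_id=808: ✓ → 481
sample_id=809: ✓ → 686
sample_id=810: ✗
sample_id=811: ✗
sample_id=812: ✓ → 896
sample_id=813: ✗
depth_m_avg = (415 + 359 + 257 + 604 + 697 + 442 + 179 + 481 + 686 + 896) / 10 = 501.6
—
[depth_m_sum: depth_m >= 25]
sample_id=800: ✓ → 415
sample_id=801: ✗
sample_id=802: ✗
sample_id=803: ✗
sample_id=804: ✓ → 697
sample_id=805: ✗
sample_id=806: ✗
sample_id=807: ✗
sample_id=808: ✗
sample_id=809: ✗
sample_id=810: ✓ → 843
sample_id=811: ✓ → 290
sample_id=812: ✗
sample_id=813: ✓ → 395
depth_m_sum = 415 + 697 + 843 + 290 + 395 = 2640
—
[turbidity_sum: turbidity between 6 and 42 and site <> 'rain']
sample_id=800: ✗
sample_id=801: ✗
sample_id=802: ✗
sample_id=803: ✓ → 604
sample_id=804: ✗
sample_id=805: ✗
sample_id=806: ✗
sample_id=807: ✓ → 179
sample_id=808: ✗
sample_id=809: ✗
sample_id=810: ✓ → 843
sample_id=811: ✗
sample_id=812: ✗
sample_id=813: ✓ → 395
turbidity_sum = 604 + 179 + 843 + 395 = 2021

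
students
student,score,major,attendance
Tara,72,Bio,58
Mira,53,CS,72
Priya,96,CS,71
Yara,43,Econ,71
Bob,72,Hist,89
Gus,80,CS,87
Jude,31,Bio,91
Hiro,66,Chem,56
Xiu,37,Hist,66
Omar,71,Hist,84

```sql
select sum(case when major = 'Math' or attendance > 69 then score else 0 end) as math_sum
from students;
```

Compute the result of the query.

student=Tara: ✗
student=Mira: ✓ → 53
student=Priya: ✓ → 96
student=Yara: ✓ → 43
student=Bob: ✓ → 72
student=Gus: ✓ → 80
student=Jude: ✓ → 31
student=Hiro: ✗
student=Xiu: ✗
student=Omar: ✓ → 71
math_sum = 53 + 96 + 43 + 72 + 80 + 31 + 71 = 446

446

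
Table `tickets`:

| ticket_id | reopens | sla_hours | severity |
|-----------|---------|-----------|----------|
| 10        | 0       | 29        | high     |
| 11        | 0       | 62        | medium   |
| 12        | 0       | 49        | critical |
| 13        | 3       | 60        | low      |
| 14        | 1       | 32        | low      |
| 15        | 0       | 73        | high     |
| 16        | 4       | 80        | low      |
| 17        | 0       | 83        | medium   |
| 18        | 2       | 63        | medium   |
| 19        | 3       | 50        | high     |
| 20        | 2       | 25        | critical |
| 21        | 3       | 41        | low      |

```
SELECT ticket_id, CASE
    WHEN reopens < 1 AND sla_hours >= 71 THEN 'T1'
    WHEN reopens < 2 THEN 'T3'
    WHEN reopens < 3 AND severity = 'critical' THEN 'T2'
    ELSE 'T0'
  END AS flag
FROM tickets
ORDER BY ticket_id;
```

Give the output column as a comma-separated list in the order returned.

T3, T3, T3, T0, T3, T1, T0, T1, T0, T0, T2, T0

ticket_id=10: reopens < 2 → T3
ticket_id=11: reopens < 2 → T3
ticket_id=12: reopens < 2 → T3
ticket_id=13: ELSE → T0
ticket_id=14: reopens < 2 → T3
ticket_id=15: reopens < 1 AND sla_hours >= 71 → T1
ticket_id=16: ELSE → T0
ticket_id=17: reopens < 1 AND sla_hours >= 71 → T1
ticket_id=18: ELSE → T0
ticket_id=19: ELSE → T0
ticket_id=20: reopens < 3 AND severity = 'critical' → T2
ticket_id=21: ELSE → T0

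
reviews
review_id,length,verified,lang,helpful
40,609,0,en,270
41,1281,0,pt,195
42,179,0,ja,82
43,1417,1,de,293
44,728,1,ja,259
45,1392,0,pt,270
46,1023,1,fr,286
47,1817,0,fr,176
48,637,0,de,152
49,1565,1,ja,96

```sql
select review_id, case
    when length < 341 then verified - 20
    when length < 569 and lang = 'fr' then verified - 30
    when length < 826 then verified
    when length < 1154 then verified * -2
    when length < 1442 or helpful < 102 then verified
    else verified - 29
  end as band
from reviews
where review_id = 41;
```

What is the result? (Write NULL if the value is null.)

0

review_id = 41: length=1281, verified=0, lang=pt, helpful=195.
length < 341 → false
length < 569 and lang = 'fr' → false
length < 826 → false
length < 1154 → false
length < 1442 or helpful < 102 → true → 0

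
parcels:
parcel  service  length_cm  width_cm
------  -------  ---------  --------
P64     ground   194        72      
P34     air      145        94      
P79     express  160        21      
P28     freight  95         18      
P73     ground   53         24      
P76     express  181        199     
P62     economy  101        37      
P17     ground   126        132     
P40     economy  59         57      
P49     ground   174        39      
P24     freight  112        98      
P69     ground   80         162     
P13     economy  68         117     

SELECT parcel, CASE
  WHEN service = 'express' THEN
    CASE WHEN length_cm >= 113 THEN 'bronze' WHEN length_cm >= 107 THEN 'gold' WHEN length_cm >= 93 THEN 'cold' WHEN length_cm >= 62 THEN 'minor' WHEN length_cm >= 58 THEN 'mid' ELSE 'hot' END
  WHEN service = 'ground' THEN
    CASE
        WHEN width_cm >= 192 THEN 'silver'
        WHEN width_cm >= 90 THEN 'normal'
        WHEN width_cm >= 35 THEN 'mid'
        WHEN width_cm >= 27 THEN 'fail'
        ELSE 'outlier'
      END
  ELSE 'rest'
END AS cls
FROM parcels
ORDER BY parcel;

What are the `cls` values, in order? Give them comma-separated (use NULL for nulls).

rest, normal, rest, rest, rest, rest, mid, rest, mid, normal, outlier, bronze, bronze

parcel=P13: service='economy' → outer ELSE → rest
parcel=P17: service='ground' → inner[width_cm >= 90] → normal
parcel=P24: service='freight' → outer ELSE → rest
parcel=P28: service='freight' → outer ELSE → rest
parcel=P34: service='air' → outer ELSE → rest
parcel=P40: service='economy' → outer ELSE → rest
parcel=P49: service='ground' → inner[width_cm >= 35] → mid
parcel=P62: service='economy' → outer ELSE → rest
parcel=P64: service='ground' → inner[width_cm >= 35] → mid
parcel=P69: service='ground' → inner[width_cm >= 90] → normal
parcel=P73: service='ground' → inner[ELSE] → outlier
parcel=P76: service='express' → inner[length_cm >= 113] → bronze
parcel=P79: service='express' → inner[length_cm >= 113] → bronze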